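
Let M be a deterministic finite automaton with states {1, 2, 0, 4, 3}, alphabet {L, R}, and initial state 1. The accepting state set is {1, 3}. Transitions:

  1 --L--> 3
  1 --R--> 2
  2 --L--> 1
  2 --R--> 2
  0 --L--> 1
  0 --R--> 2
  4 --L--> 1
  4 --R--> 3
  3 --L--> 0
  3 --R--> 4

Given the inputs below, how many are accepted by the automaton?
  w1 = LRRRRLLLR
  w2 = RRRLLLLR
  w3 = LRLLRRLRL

1

w1: Trace: 1 -L-> 3 -R-> 4 -R-> 3 -R-> 4 -R-> 3 -L-> 0 -L-> 1 -L-> 3 -R-> 4  → end 4, rejected
w2: Trace: 1 -R-> 2 -R-> 2 -R-> 2 -L-> 1 -L-> 3 -L-> 0 -L-> 1 -R-> 2  → end 2, rejected
w3: Trace: 1 -L-> 3 -R-> 4 -L-> 1 -L-> 3 -R-> 4 -R-> 3 -L-> 0 -R-> 2 -L-> 1  → end 1, accepted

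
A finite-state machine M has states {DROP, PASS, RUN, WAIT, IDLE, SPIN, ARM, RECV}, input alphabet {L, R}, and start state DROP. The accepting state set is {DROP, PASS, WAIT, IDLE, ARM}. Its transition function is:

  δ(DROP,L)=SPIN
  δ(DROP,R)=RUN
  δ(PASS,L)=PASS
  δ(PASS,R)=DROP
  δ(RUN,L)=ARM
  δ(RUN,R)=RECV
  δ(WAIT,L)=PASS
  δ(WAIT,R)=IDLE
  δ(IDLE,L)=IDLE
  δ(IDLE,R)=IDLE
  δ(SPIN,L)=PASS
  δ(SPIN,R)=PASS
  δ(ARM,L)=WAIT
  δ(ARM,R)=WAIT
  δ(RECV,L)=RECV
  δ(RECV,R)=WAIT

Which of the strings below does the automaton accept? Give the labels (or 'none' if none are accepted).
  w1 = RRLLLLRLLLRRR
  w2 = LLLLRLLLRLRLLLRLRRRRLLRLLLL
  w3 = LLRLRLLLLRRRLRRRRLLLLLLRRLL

w2, w3

w1:
  start at DROP
  read 'R': DROP → RUN
  read 'R': RUN → RECV
  read 'L': RECV → RECV
  read 'L': RECV → RECV
  read 'L': RECV → RECV
  read 'L': RECV → RECV
  read 'R': RECV → WAIT
  read 'L': WAIT → PASS
  read 'L': PASS → PASS
  read 'L': PASS → PASS
  read 'R': PASS → DROP
  read 'R': DROP → RUN
  read 'R': RUN → RECV
  end RECV, rejected
w2:
  start at DROP
  read 'L': DROP → SPIN
  read 'L': SPIN → PASS
  read 'L': PASS → PASS
  read 'L': PASS → PASS
  read 'R': PASS → DROP
  read 'L': DROP → SPIN
  read 'L': SPIN → PASS
  read 'L': PASS → PASS
  read 'R': PASS → DROP
  read 'L': DROP → SPIN
  read 'R': SPIN → PASS
  read 'L': PASS → PASS
  read 'L': PASS → PASS
  read 'L': PASS → PASS
  read 'R': PASS → DROP
  read 'L': DROP → SPIN
  read 'R': SPIN → PASS
  read 'R': PASS → DROP
  read 'R': DROP → RUN
  read 'R': RUN → RECV
  read 'L': RECV → RECV
  read 'L': RECV → RECV
  read 'R': RECV → WAIT
  read 'L': WAIT → PASS
  read 'L': PASS → PASS
  read 'L': PASS → PASS
  read 'L': PASS → PASS
  end PASS, accepted
w3:
  start at DROP
  read 'L': DROP → SPIN
  read 'L': SPIN → PASS
  read 'R': PASS → DROP
  read 'L': DROP → SPIN
  read 'R': SPIN → PASS
  read 'L': PASS → PASS
  read 'L': PASS → PASS
  read 'L': PASS → PASS
  read 'L': PASS → PASS
  read 'R': PASS → DROP
  read 'R': DROP → RUN
  read 'R': RUN → RECV
  read 'L': RECV → RECV
  read 'R': RECV → WAIT
  read 'R': WAIT → IDLE
  read 'R': IDLE → IDLE
  read 'R': IDLE → IDLE
  read 'L': IDLE → IDLE
  read 'L': IDLE → IDLE
  read 'L': IDLE → IDLE
  read 'L': IDLE → IDLE
  read 'L': IDLE → IDLE
  read 'L': IDLE → IDLE
  read 'R': IDLE → IDLE
  read 'R': IDLE → IDLE
  read 'L': IDLE → IDLE
  read 'L': IDLE → IDLE
  end IDLE, accepted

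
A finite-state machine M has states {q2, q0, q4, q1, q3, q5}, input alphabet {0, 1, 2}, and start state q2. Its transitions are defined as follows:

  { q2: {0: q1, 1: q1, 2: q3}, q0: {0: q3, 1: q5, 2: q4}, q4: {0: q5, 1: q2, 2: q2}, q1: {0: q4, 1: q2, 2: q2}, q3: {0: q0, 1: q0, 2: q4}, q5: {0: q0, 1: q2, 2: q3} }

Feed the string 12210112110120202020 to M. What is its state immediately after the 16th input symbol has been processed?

q2 → q1 → q2 → q3 → q0 → q3 → q0 → q5 → q3 → q0 → q5 → q0 → q5 → q3 → q0 → q4 → q5
After 16 symbols: q5.

q5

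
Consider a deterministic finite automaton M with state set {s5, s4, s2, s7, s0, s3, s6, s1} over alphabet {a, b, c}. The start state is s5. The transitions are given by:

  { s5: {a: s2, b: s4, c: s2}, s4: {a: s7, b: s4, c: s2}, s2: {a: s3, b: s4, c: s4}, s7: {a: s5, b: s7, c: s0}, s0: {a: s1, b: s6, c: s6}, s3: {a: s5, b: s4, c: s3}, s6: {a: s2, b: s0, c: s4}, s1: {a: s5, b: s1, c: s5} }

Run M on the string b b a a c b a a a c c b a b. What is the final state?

s7

Trace: s5 -b-> s4 -b-> s4 -a-> s7 -a-> s5 -c-> s2 -b-> s4 -a-> s7 -a-> s5 -a-> s2 -c-> s4 -c-> s2 -b-> s4 -a-> s7 -b-> s7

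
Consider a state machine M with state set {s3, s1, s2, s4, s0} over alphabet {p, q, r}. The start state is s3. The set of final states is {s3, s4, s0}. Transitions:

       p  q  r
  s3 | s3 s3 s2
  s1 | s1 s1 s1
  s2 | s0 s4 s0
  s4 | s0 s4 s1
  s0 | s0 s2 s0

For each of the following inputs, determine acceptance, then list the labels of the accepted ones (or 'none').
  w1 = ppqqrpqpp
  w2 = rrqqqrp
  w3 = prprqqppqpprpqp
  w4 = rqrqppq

w1, w3

w1: Trace: s3 -p-> s3 -p-> s3 -q-> s3 -q-> s3 -r-> s2 -p-> s0 -q-> s2 -p-> s0 -p-> s0  → end s0, accepted
w2: Trace: s3 -r-> s2 -r-> s0 -q-> s2 -q-> s4 -q-> s4 -r-> s1 -p-> s1  → end s1, rejected
w3: Trace: s3 -p-> s3 -r-> s2 -p-> s0 -r-> s0 -q-> s2 -q-> s4 -p-> s0 -p-> s0 -q-> s2 -p-> s0 -p-> s0 -r-> s0 -p-> s0 -q-> s2 -p-> s0  → end s0, accepted
w4: Trace: s3 -r-> s2 -q-> s4 -r-> s1 -q-> s1 -p-> s1 -p-> s1 -q-> s1  → end s1, rejected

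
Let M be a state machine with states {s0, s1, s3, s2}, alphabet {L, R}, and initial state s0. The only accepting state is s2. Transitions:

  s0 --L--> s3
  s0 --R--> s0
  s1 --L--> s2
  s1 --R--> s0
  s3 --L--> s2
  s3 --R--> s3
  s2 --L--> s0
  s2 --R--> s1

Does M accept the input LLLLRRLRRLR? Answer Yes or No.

start at s0
read 'L': s0 → s3
read 'L': s3 → s2
read 'L': s2 → s0
read 'L': s0 → s3
read 'R': s3 → s3
read 'R': s3 → s3
read 'L': s3 → s2
read 'R': s2 → s1
read 'R': s1 → s0
read 'L': s0 → s3
read 'R': s3 → s3
End state s3 is not accepting.

No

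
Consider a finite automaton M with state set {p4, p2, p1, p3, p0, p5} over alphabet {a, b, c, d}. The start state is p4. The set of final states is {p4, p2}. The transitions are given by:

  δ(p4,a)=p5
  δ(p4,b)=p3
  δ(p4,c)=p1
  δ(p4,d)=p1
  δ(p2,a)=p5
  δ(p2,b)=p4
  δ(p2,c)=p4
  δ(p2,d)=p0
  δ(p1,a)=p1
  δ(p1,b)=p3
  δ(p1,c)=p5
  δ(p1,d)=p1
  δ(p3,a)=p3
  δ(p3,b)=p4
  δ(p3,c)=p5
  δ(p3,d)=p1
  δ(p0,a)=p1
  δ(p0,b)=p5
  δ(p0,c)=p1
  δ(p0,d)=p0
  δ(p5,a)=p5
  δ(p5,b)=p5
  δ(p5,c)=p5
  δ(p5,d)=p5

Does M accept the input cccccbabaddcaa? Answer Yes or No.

No

Trace: p4 -c-> p1 -c-> p5 -c-> p5 -c-> p5 -c-> p5 -b-> p5 -a-> p5 -b-> p5 -a-> p5 -d-> p5 -d-> p5 -c-> p5 -a-> p5 -a-> p5
End state p5 is not accepting.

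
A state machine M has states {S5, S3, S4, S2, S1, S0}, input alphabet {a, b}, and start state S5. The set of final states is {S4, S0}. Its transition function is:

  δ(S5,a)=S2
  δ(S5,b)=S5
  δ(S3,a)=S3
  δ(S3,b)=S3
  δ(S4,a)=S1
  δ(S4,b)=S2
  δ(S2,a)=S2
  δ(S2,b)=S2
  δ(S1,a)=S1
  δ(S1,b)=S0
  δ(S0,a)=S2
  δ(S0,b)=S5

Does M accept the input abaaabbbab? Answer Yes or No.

Trace: S5 -a-> S2 -b-> S2 -a-> S2 -a-> S2 -a-> S2 -b-> S2 -b-> S2 -b-> S2 -a-> S2 -b-> S2
End state S2 is not accepting.

No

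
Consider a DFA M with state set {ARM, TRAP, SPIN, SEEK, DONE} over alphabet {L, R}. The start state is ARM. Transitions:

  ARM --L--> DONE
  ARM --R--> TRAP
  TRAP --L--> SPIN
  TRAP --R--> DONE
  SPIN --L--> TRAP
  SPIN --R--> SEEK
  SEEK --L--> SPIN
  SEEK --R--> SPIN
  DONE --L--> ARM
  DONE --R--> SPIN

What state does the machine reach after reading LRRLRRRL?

start at ARM
read 'L': ARM → DONE
read 'R': DONE → SPIN
read 'R': SPIN → SEEK
read 'L': SEEK → SPIN
read 'R': SPIN → SEEK
read 'R': SEEK → SPIN
read 'R': SPIN → SEEK
read 'L': SEEK → SPIN

SPIN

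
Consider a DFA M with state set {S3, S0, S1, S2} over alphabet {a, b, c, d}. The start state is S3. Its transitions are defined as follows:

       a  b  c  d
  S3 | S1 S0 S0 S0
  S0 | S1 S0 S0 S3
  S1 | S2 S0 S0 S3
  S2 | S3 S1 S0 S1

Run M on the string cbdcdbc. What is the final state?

S0

S3 → S0 → S0 → S3 → S0 → S3 → S0 → S0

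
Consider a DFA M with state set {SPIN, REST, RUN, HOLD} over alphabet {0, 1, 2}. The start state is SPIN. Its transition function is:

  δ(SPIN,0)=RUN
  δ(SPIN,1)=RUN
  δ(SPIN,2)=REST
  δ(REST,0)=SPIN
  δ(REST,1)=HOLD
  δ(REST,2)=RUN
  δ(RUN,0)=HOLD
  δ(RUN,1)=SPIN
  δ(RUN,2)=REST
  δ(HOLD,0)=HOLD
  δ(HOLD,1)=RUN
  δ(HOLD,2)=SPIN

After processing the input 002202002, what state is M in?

SPIN → RUN → HOLD → SPIN → REST → SPIN → REST → SPIN → RUN → REST

REST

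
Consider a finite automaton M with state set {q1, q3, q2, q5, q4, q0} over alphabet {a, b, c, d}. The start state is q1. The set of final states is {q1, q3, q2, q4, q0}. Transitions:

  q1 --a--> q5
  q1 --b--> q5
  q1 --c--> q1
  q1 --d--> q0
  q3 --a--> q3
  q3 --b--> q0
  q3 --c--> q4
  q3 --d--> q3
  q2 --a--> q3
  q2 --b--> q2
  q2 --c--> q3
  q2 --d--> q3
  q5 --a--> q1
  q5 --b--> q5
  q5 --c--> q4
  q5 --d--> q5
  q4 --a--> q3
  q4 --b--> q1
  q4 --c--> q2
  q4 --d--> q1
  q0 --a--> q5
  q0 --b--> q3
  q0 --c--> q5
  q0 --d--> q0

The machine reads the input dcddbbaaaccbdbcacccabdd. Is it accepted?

Yes

start at q1
read 'd': q1 → q0
read 'c': q0 → q5
read 'd': q5 → q5
read 'd': q5 → q5
read 'b': q5 → q5
read 'b': q5 → q5
read 'a': q5 → q1
read 'a': q1 → q5
read 'a': q5 → q1
read 'c': q1 → q1
read 'c': q1 → q1
read 'b': q1 → q5
read 'd': q5 → q5
read 'b': q5 → q5
read 'c': q5 → q4
read 'a': q4 → q3
read 'c': q3 → q4
read 'c': q4 → q2
read 'c': q2 → q3
read 'a': q3 → q3
read 'b': q3 → q0
read 'd': q0 → q0
read 'd': q0 → q0
End state q0 is accepting.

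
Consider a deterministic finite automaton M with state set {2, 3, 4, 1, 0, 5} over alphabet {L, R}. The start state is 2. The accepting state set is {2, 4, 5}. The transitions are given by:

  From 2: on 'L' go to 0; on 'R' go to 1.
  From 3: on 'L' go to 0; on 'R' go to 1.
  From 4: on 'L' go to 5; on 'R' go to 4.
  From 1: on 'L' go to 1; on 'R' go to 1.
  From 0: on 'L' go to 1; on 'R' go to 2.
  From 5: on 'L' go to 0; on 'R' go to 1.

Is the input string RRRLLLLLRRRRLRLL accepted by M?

No

Trace: 2 -R-> 1 -R-> 1 -R-> 1 -L-> 1 -L-> 1 -L-> 1 -L-> 1 -L-> 1 -R-> 1 -R-> 1 -R-> 1 -R-> 1 -L-> 1 -R-> 1 -L-> 1 -L-> 1
End state 1 is not accepting.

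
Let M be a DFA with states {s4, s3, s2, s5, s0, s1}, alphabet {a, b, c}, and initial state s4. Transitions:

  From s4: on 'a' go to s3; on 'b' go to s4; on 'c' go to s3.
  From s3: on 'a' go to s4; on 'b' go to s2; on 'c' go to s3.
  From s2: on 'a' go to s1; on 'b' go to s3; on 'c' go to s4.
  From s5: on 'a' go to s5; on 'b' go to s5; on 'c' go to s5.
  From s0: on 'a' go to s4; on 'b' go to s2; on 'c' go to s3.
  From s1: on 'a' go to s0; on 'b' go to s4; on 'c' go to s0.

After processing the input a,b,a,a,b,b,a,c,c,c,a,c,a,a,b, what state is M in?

Trace: s4 -a-> s3 -b-> s2 -a-> s1 -a-> s0 -b-> s2 -b-> s3 -a-> s4 -c-> s3 -c-> s3 -c-> s3 -a-> s4 -c-> s3 -a-> s4 -a-> s3 -b-> s2

s2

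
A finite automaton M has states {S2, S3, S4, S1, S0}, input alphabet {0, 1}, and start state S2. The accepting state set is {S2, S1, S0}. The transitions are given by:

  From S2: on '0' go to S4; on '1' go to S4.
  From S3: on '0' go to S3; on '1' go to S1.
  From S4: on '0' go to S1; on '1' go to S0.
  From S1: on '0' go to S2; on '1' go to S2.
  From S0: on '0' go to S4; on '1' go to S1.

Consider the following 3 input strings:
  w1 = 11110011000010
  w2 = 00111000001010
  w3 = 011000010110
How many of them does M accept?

1

w1: Trace: S2 -1-> S4 -1-> S0 -1-> S1 -1-> S2 -0-> S4 -0-> S1 -1-> S2 -1-> S4 -0-> S1 -0-> S2 -0-> S4 -0-> S1 -1-> S2 -0-> S4  → end S4, rejected
w2: Trace: S2 -0-> S4 -0-> S1 -1-> S2 -1-> S4 -1-> S0 -0-> S4 -0-> S1 -0-> S2 -0-> S4 -0-> S1 -1-> S2 -0-> S4 -1-> S0 -0-> S4  → end S4, rejected
w3: Trace: S2 -0-> S4 -1-> S0 -1-> S1 -0-> S2 -0-> S4 -0-> S1 -0-> S2 -1-> S4 -0-> S1 -1-> S2 -1-> S4 -0-> S1  → end S1, accepted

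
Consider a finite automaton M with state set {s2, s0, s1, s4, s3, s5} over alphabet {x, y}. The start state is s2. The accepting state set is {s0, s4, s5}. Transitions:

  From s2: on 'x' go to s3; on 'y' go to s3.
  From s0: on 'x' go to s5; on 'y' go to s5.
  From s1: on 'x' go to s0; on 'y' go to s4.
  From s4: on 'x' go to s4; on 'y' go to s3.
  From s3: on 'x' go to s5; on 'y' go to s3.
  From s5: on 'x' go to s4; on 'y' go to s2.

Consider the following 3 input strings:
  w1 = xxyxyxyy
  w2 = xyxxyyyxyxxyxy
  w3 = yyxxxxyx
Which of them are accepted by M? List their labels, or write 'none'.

w1: s2 → s3 → s5 → s2 → s3 → s3 → s5 → s2 → s3  → end s3, rejected
w2: s2 → s3 → s3 → s5 → s4 → s3 → s3 → s3 → s5 → s2 → s3 → s5 → s2 → s3 → s3  → end s3, rejected
w3: s2 → s3 → s3 → s5 → s4 → s4 → s4 → s3 → s5  → end s5, accepted

w3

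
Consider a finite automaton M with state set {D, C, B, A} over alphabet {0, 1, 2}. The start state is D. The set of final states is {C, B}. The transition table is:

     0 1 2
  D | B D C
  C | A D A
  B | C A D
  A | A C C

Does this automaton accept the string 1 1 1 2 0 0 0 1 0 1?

Yes

Trace: D -1-> D -1-> D -1-> D -2-> C -0-> A -0-> A -0-> A -1-> C -0-> A -1-> C
End state C is accepting.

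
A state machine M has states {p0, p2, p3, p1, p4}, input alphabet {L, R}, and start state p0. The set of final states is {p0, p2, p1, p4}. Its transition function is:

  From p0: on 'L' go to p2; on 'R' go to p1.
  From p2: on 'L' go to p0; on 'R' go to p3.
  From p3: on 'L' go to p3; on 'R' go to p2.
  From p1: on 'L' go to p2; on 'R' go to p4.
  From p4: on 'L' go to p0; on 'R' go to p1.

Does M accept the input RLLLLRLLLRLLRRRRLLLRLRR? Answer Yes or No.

Yes

Trace: p0 -R-> p1 -L-> p2 -L-> p0 -L-> p2 -L-> p0 -R-> p1 -L-> p2 -L-> p0 -L-> p2 -R-> p3 -L-> p3 -L-> p3 -R-> p2 -R-> p3 -R-> p2 -R-> p3 -L-> p3 -L-> p3 -L-> p3 -R-> p2 -L-> p0 -R-> p1 -R-> p4
End state p4 is accepting.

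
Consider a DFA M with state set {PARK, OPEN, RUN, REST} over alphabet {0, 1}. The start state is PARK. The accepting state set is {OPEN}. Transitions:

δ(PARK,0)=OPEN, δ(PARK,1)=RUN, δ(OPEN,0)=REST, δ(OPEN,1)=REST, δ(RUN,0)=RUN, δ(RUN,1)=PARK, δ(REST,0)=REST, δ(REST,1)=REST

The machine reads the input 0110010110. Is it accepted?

PARK → OPEN → REST → REST → REST → REST → REST → REST → REST → REST → REST
End state REST is not accepting.

No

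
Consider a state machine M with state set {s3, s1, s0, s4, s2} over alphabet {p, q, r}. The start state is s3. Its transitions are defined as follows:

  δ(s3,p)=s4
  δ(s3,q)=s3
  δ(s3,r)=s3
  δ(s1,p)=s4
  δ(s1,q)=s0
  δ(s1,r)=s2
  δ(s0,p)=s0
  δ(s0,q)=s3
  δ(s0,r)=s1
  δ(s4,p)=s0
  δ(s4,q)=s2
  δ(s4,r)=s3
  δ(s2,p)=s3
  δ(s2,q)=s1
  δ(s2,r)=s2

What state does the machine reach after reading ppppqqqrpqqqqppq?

s3

start at s3
read 'p': s3 → s4
read 'p': s4 → s0
read 'p': s0 → s0
read 'p': s0 → s0
read 'q': s0 → s3
read 'q': s3 → s3
read 'q': s3 → s3
read 'r': s3 → s3
read 'p': s3 → s4
read 'q': s4 → s2
read 'q': s2 → s1
read 'q': s1 → s0
read 'q': s0 → s3
read 'p': s3 → s4
read 'p': s4 → s0
read 'q': s0 → s3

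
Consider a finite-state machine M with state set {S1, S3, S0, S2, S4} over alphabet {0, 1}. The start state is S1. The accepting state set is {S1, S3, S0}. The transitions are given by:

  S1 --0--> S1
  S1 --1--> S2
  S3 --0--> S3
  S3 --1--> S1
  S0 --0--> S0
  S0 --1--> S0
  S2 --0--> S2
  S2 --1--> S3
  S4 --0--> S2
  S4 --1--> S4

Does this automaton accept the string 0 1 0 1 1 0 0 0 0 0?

Yes

S1 → S1 → S2 → S2 → S3 → S1 → S1 → S1 → S1 → S1 → S1
End state S1 is accepting.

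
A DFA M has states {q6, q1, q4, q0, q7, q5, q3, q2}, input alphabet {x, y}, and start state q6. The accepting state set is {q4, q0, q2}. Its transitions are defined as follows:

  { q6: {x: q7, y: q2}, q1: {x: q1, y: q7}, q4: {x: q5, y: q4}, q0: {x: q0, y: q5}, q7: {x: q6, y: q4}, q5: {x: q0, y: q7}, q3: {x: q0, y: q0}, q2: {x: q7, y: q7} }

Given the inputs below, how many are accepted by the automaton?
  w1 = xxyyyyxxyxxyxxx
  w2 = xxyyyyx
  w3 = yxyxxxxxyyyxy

w1: Trace: q6 -x-> q7 -x-> q6 -y-> q2 -y-> q7 -y-> q4 -y-> q4 -x-> q5 -x-> q0 -y-> q5 -x-> q0 -x-> q0 -y-> q5 -x-> q0 -x-> q0 -x-> q0  → end q0, accepted
w2: Trace: q6 -x-> q7 -x-> q6 -y-> q2 -y-> q7 -y-> q4 -y-> q4 -x-> q5  → end q5, rejected
w3: Trace: q6 -y-> q2 -x-> q7 -y-> q4 -x-> q5 -x-> q0 -x-> q0 -x-> q0 -x-> q0 -y-> q5 -y-> q7 -y-> q4 -x-> q5 -y-> q7  → end q7, rejected

1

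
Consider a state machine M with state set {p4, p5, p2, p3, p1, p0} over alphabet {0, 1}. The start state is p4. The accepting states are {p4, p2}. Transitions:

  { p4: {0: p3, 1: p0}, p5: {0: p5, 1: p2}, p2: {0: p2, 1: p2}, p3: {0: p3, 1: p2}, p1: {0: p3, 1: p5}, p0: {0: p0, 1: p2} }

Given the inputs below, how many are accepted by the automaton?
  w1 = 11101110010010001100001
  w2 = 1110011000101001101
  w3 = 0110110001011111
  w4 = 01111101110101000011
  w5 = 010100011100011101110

w1:
  start at p4
  read '1': p4 → p0
  read '1': p0 → p2
  read '1': p2 → p2
  read '0': p2 → p2
  read '1': p2 → p2
  read '1': p2 → p2
  read '1': p2 → p2
  read '0': p2 → p2
  read '0': p2 → p2
  read '1': p2 → p2
  read '0': p2 → p2
  read '0': p2 → p2
  read '1': p2 → p2
  read '0': p2 → p2
  read '0': p2 → p2
  read '0': p2 → p2
  read '1': p2 → p2
  read '1': p2 → p2
  read '0': p2 → p2
  read '0': p2 → p2
  read '0': p2 → p2
  read '0': p2 → p2
  read '1': p2 → p2
  end p2, accepted
w2:
  start at p4
  read '1': p4 → p0
  read '1': p0 → p2
  read '1': p2 → p2
  read '0': p2 → p2
  read '0': p2 → p2
  read '1': p2 → p2
  read '1': p2 → p2
  read '0': p2 → p2
  read '0': p2 → p2
  read '0': p2 → p2
  read '1': p2 → p2
  read '0': p2 → p2
  read '1': p2 → p2
  read '0': p2 → p2
  read '0': p2 → p2
  read '1': p2 → p2
  read '1': p2 → p2
  read '0': p2 → p2
  read '1': p2 → p2
  end p2, accepted
w3:
  start at p4
  read '0': p4 → p3
  read '1': p3 → p2
  read '1': p2 → p2
  read '0': p2 → p2
  read '1': p2 → p2
  read '1': p2 → p2
  read '0': p2 → p2
  read '0': p2 → p2
  read '0': p2 → p2
  read '1': p2 → p2
  read '0': p2 → p2
  read '1': p2 → p2
  read '1': p2 → p2
  read '1': p2 → p2
  read '1': p2 → p2
  read '1': p2 → p2
  end p2, accepted
w4:
  start at p4
  read '0': p4 → p3
  read '1': p3 → p2
  read '1': p2 → p2
  read '1': p2 → p2
  read '1': p2 → p2
  read '1': p2 → p2
  read '0': p2 → p2
  read '1': p2 → p2
  read '1': p2 → p2
  read '1': p2 → p2
  read '0': p2 → p2
  read '1': p2 → p2
  read '0': p2 → p2
  read '1': p2 → p2
  read '0': p2 → p2
  read '0': p2 → p2
  read '0': p2 → p2
  read '0': p2 → p2
  read '1': p2 → p2
  read '1': p2 → p2
  end p2, accepted
w5:
  start at p4
  read '0': p4 → p3
  read '1': p3 → p2
  read '0': p2 → p2
  read '1': p2 → p2
  read '0': p2 → p2
  read '0': p2 → p2
  read '0': p2 → p2
  read '1': p2 → p2
  read '1': p2 → p2
  read '1': p2 → p2
  read '0': p2 → p2
  read '0': p2 → p2
  read '0': p2 → p2
  read '1': p2 → p2
  read '1': p2 → p2
  read '1': p2 → p2
  read '0': p2 → p2
  read '1': p2 → p2
  read '1': p2 → p2
  read '1': p2 → p2
  read '0': p2 → p2
  end p2, accepted

5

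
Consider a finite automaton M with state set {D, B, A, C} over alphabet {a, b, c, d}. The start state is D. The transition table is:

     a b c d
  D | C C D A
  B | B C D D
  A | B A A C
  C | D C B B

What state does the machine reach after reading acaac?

D

D → C → B → B → B → D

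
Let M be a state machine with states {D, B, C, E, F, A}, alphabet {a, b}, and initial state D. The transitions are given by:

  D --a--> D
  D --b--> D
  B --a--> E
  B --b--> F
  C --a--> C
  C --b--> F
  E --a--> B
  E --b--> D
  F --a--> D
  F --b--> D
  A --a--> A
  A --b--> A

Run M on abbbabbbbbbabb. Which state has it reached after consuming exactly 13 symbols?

D

D → D → D → D → D → D → D → D → D → D → D → D → D → D
After 13 symbols: D.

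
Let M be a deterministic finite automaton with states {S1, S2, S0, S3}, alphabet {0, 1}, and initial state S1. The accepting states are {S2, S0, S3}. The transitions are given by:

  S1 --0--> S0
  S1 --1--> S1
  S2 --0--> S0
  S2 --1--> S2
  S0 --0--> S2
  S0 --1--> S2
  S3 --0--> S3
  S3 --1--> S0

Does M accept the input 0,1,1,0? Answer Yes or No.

Trace: S1 -0-> S0 -1-> S2 -1-> S2 -0-> S0
End state S0 is accepting.

Yes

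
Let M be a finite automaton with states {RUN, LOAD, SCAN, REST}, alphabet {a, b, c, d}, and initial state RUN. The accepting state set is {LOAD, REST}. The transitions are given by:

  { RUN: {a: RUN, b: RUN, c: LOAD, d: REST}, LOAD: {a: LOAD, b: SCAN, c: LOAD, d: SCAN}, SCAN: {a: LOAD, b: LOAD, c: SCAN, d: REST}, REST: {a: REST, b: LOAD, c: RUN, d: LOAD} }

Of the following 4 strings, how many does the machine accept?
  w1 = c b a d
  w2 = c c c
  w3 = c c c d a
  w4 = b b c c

w1:
  start at RUN
  read 'c': RUN → LOAD
  read 'b': LOAD → SCAN
  read 'a': SCAN → LOAD
  read 'd': LOAD → SCAN
  end SCAN, rejected
w2:
  start at RUN
  read 'c': RUN → LOAD
  read 'c': LOAD → LOAD
  read 'c': LOAD → LOAD
  end LOAD, accepted
w3:
  start at RUN
  read 'c': RUN → LOAD
  read 'c': LOAD → LOAD
  read 'c': LOAD → LOAD
  read 'd': LOAD → SCAN
  read 'a': SCAN → LOAD
  end LOAD, accepted
w4:
  start at RUN
  read 'b': RUN → RUN
  read 'b': RUN → RUN
  read 'c': RUN → LOAD
  read 'c': LOAD → LOAD
  end LOAD, accepted

3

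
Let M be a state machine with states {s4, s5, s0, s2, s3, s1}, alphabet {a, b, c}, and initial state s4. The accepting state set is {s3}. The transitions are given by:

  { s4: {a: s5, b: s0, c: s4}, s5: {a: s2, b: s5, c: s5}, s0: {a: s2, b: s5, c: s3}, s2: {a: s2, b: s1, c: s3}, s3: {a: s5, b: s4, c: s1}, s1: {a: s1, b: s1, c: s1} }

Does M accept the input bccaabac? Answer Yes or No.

No

start at s4
read 'b': s4 → s0
read 'c': s0 → s3
read 'c': s3 → s1
read 'a': s1 → s1
read 'a': s1 → s1
read 'b': s1 → s1
read 'a': s1 → s1
read 'c': s1 → s1
End state s1 is not accepting.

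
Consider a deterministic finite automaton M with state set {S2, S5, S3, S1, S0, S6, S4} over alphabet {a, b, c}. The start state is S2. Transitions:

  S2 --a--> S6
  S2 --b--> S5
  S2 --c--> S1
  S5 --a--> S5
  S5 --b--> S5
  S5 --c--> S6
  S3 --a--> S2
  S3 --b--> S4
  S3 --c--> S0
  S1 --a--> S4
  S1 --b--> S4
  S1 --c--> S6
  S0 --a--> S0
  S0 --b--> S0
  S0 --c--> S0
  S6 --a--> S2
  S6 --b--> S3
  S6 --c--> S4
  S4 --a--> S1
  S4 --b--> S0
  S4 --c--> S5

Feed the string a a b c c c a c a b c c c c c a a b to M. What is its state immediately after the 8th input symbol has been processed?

S6

start at S2
read 'a': S2 → S6
read 'a': S6 → S2
read 'b': S2 → S5
read 'c': S5 → S6
read 'c': S6 → S4
read 'c': S4 → S5
read 'a': S5 → S5
read 'c': S5 → S6
After 8 symbols: S6.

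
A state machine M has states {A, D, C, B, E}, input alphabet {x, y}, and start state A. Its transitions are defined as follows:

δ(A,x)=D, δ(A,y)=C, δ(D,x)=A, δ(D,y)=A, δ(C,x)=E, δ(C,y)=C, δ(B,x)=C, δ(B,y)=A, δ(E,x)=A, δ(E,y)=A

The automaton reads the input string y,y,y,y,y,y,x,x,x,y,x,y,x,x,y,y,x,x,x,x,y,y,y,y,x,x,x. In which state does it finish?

A → C → C → C → C → C → C → E → A → D → A → D → A → D → A → C → C → E → A → D → A → C → C → C → C → E → A → D

D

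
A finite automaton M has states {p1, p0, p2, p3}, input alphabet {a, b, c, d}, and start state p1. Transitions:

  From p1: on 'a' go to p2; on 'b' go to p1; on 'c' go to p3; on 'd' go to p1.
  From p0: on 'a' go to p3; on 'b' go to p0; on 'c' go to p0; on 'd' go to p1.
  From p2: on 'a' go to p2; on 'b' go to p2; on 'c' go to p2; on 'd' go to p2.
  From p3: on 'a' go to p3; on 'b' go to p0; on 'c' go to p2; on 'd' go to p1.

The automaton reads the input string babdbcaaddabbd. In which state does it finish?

start at p1
read 'b': p1 → p1
read 'a': p1 → p2
read 'b': p2 → p2
read 'd': p2 → p2
read 'b': p2 → p2
read 'c': p2 → p2
read 'a': p2 → p2
read 'a': p2 → p2
read 'd': p2 → p2
read 'd': p2 → p2
read 'a': p2 → p2
read 'b': p2 → p2
read 'b': p2 → p2
read 'd': p2 → p2

p2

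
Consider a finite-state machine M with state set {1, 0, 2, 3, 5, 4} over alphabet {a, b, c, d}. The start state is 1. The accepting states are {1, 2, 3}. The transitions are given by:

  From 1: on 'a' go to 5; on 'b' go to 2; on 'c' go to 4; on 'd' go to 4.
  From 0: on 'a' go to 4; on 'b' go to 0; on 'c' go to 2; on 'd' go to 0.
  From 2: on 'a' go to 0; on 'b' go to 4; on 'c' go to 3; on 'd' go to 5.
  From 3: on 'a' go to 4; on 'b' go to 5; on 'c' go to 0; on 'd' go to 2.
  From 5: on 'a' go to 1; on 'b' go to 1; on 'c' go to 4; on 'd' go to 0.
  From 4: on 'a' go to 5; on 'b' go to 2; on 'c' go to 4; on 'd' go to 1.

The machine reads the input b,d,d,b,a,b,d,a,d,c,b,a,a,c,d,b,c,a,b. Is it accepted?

start at 1
read 'b': 1 → 2
read 'd': 2 → 5
read 'd': 5 → 0
read 'b': 0 → 0
read 'a': 0 → 4
read 'b': 4 → 2
read 'd': 2 → 5
read 'a': 5 → 1
read 'd': 1 → 4
read 'c': 4 → 4
read 'b': 4 → 2
read 'a': 2 → 0
read 'a': 0 → 4
read 'c': 4 → 4
read 'd': 4 → 1
read 'b': 1 → 2
read 'c': 2 → 3
read 'a': 3 → 4
read 'b': 4 → 2
End state 2 is accepting.

Yes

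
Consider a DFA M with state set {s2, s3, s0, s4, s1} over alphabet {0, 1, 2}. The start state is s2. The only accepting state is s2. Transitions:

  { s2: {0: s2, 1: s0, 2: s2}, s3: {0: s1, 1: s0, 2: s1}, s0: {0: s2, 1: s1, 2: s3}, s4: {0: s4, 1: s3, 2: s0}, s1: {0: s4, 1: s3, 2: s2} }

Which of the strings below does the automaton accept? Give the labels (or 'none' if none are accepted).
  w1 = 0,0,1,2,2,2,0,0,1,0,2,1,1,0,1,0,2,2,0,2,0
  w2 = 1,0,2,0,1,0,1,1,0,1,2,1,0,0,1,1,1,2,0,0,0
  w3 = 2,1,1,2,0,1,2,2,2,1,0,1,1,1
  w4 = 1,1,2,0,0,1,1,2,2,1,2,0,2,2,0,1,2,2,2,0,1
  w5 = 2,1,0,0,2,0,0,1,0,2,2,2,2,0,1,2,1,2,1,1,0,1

w1:
  start at s2
  read '0': s2 → s2
  read '0': s2 → s2
  read '1': s2 → s0
  read '2': s0 → s3
  read '2': s3 → s1
  read '2': s1 → s2
  read '0': s2 → s2
  read '0': s2 → s2
  read '1': s2 → s0
  read '0': s0 → s2
  read '2': s2 → s2
  read '1': s2 → s0
  read '1': s0 → s1
  read '0': s1 → s4
  read '1': s4 → s3
  read '0': s3 → s1
  read '2': s1 → s2
  read '2': s2 → s2
  read '0': s2 → s2
  read '2': s2 → s2
  read '0': s2 → s2
  end s2, accepted
w2:
  start at s2
  read '1': s2 → s0
  read '0': s0 → s2
  read '2': s2 → s2
  read '0': s2 → s2
  read '1': s2 → s0
  read '0': s0 → s2
  read '1': s2 → s0
  read '1': s0 → s1
  read '0': s1 → s4
  read '1': s4 → s3
  read '2': s3 → s1
  read '1': s1 → s3
  read '0': s3 → s1
  read '0': s1 → s4
  read '1': s4 → s3
  read '1': s3 → s0
  read '1': s0 → s1
  read '2': s1 → s2
  read '0': s2 → s2
  read '0': s2 → s2
  read '0': s2 → s2
  end s2, accepted
w3:
  start at s2
  read '2': s2 → s2
  read '1': s2 → s0
  read '1': s0 → s1
  read '2': s1 → s2
  read '0': s2 → s2
  read '1': s2 → s0
  read '2': s0 → s3
  read '2': s3 → s1
  read '2': s1 → s2
  read '1': s2 → s0
  read '0': s0 → s2
  read '1': s2 → s0
  read '1': s0 → s1
  read '1': s1 → s3
  end s3, rejected
w4:
  start at s2
  read '1': s2 → s0
  read '1': s0 → s1
  read '2': s1 → s2
  read '0': s2 → s2
  read '0': s2 → s2
  read '1': s2 → s0
  read '1': s0 → s1
  read '2': s1 → s2
  read '2': s2 → s2
  read '1': s2 → s0
  read '2': s0 → s3
  read '0': s3 → s1
  read '2': s1 → s2
  read '2': s2 → s2
  read '0': s2 → s2
  read '1': s2 → s0
  read '2': s0 → s3
  read '2': s3 → s1
  read '2': s1 → s2
  read '0': s2 → s2
  read '1': s2 → s0
  end s0, rejected
w5:
  start at s2
  read '2': s2 → s2
  read '1': s2 → s0
  read '0': s0 → s2
  read '0': s2 → s2
  read '2': s2 → s2
  read '0': s2 → s2
  read '0': s2 → s2
  read '1': s2 → s0
  read '0': s0 → s2
  read '2': s2 → s2
  read '2': s2 → s2
  read '2': s2 → s2
  read '2': s2 → s2
  read '0': s2 → s2
  read '1': s2 → s0
  read '2': s0 → s3
  read '1': s3 → s0
  read '2': s0 → s3
  read '1': s3 → s0
  read '1': s0 → s1
  read '0': s1 → s4
  read '1': s4 → s3
  end s3, rejected

w1, w2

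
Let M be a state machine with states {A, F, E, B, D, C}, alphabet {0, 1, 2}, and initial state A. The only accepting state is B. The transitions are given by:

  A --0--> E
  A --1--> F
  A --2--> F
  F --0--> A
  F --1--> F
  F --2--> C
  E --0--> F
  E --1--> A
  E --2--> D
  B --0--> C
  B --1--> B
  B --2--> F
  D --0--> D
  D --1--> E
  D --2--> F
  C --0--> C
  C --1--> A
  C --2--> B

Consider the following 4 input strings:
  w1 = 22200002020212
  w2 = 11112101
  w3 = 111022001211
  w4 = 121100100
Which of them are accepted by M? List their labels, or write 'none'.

w1: A → F → C → B → C → C → C → C → B → C → B → C → B → B → F  → end F, rejected
w2: A → F → F → F → F → C → A → E → A  → end A, rejected
w3: A → F → F → F → A → F → C → C → C → A → F → F → F  → end F, rejected
w4: A → F → C → A → F → A → E → A → E → F  → end F, rejected

none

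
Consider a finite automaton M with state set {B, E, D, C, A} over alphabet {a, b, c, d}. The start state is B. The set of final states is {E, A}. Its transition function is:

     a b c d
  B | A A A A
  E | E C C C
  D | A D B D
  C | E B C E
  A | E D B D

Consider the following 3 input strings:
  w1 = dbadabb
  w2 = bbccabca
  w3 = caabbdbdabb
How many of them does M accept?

w1:
  start at B
  read 'd': B → A
  read 'b': A → D
  read 'a': D → A
  read 'd': A → D
  read 'a': D → A
  read 'b': A → D
  read 'b': D → D
  end D, rejected
w2:
  start at B
  read 'b': B → A
  read 'b': A → D
  read 'c': D → B
  read 'c': B → A
  read 'a': A → E
  read 'b': E → C
  read 'c': C → C
  read 'a': C → E
  end E, accepted
w3:
  start at B
  read 'c': B → A
  read 'a': A → E
  read 'a': E → E
  read 'b': E → C
  read 'b': C → B
  read 'd': B → A
  read 'b': A → D
  read 'd': D → D
  read 'a': D → A
  read 'b': A → D
  read 'b': D → D
  end D, rejected

1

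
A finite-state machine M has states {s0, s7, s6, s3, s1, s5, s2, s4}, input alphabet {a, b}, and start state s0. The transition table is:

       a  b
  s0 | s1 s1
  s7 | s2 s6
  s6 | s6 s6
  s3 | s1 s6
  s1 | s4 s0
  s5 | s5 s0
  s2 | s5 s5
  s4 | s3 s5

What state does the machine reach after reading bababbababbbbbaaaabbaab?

s6

s0 → s1 → s4 → s5 → s5 → s0 → s1 → s4 → s5 → s5 → s0 → s1 → s0 → s1 → s0 → s1 → s4 → s3 → s1 → s0 → s1 → s4 → s3 → s6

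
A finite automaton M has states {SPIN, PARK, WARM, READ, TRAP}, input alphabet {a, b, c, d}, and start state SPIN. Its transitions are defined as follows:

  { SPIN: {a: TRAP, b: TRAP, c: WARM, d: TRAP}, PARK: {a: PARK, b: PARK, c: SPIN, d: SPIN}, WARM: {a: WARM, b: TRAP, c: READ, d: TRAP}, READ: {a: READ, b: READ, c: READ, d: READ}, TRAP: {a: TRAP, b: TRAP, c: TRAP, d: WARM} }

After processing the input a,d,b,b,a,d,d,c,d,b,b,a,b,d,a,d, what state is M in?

start at SPIN
read 'a': SPIN → TRAP
read 'd': TRAP → WARM
read 'b': WARM → TRAP
read 'b': TRAP → TRAP
read 'a': TRAP → TRAP
read 'd': TRAP → WARM
read 'd': WARM → TRAP
read 'c': TRAP → TRAP
read 'd': TRAP → WARM
read 'b': WARM → TRAP
read 'b': TRAP → TRAP
read 'a': TRAP → TRAP
read 'b': TRAP → TRAP
read 'd': TRAP → WARM
read 'a': WARM → WARM
read 'd': WARM → TRAP

TRAP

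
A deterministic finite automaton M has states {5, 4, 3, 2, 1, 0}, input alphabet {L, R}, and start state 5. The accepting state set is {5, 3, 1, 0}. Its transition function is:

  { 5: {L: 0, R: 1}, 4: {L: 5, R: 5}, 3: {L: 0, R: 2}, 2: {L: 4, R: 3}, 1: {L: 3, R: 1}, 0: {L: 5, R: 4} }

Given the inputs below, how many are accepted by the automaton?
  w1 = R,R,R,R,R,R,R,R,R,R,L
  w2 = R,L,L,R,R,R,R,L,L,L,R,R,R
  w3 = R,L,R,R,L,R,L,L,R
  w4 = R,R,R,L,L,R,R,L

3

w1: Trace: 5 -R-> 1 -R-> 1 -R-> 1 -R-> 1 -R-> 1 -R-> 1 -R-> 1 -R-> 1 -R-> 1 -R-> 1 -L-> 3  → end 3, accepted
w2: Trace: 5 -R-> 1 -L-> 3 -L-> 0 -R-> 4 -R-> 5 -R-> 1 -R-> 1 -L-> 3 -L-> 0 -L-> 5 -R-> 1 -R-> 1 -R-> 1  → end 1, accepted
w3: Trace: 5 -R-> 1 -L-> 3 -R-> 2 -R-> 3 -L-> 0 -R-> 4 -L-> 5 -L-> 0 -R-> 4  → end 4, rejected
w4: Trace: 5 -R-> 1 -R-> 1 -R-> 1 -L-> 3 -L-> 0 -R-> 4 -R-> 5 -L-> 0  → end 0, accepted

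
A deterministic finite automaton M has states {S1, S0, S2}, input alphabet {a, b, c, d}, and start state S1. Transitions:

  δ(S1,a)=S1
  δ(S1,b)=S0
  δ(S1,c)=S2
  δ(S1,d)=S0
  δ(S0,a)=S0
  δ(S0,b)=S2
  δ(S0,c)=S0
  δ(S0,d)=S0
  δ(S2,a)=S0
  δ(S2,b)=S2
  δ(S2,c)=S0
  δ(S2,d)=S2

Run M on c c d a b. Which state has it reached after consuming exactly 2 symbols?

S1 → S2 → S0
After 2 symbols: S0.

S0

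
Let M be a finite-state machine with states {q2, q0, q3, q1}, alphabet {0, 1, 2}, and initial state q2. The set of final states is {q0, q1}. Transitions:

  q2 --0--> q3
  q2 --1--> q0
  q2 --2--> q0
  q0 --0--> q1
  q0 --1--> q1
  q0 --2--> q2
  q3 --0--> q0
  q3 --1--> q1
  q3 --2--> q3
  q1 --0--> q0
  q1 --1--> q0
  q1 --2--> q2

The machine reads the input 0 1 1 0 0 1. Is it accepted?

Yes

Trace: q2 -0-> q3 -1-> q1 -1-> q0 -0-> q1 -0-> q0 -1-> q1
End state q1 is accepting.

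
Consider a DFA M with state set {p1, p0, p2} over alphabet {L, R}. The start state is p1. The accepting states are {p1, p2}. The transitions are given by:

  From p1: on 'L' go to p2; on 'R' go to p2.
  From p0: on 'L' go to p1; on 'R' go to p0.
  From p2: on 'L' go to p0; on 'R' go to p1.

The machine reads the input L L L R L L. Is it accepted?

Trace: p1 -L-> p2 -L-> p0 -L-> p1 -R-> p2 -L-> p0 -L-> p1
End state p1 is accepting.

Yes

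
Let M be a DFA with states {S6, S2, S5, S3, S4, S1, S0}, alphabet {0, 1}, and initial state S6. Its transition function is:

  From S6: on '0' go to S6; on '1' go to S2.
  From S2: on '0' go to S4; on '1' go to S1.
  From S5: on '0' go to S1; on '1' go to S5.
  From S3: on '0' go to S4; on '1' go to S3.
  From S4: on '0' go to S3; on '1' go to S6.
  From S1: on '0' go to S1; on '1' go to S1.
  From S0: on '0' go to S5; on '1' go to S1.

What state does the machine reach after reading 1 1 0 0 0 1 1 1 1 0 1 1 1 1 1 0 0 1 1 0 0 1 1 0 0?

S1

S6 → S2 → S1 → S1 → S1 → S1 → S1 → S1 → S1 → S1 → S1 → S1 → S1 → S1 → S1 → S1 → S1 → S1 → S1 → S1 → S1 → S1 → S1 → S1 → S1 → S1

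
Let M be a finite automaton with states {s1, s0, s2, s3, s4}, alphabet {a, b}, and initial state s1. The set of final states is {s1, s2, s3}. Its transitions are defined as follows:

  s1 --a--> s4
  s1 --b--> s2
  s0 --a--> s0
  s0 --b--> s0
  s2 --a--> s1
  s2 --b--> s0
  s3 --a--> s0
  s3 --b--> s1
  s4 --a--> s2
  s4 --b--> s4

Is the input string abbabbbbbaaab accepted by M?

No

s1 → s4 → s4 → s4 → s2 → s0 → s0 → s0 → s0 → s0 → s0 → s0 → s0 → s0
End state s0 is not accepting.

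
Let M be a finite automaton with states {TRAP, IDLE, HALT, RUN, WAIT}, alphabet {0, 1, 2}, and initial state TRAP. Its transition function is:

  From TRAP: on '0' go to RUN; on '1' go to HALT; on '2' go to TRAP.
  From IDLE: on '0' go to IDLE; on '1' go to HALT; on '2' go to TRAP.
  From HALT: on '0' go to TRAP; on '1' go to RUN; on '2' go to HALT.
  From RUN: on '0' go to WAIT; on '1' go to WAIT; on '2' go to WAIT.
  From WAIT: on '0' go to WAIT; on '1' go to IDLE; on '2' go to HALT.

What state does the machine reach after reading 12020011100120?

RUN

Trace: TRAP -1-> HALT -2-> HALT -0-> TRAP -2-> TRAP -0-> RUN -0-> WAIT -1-> IDLE -1-> HALT -1-> RUN -0-> WAIT -0-> WAIT -1-> IDLE -2-> TRAP -0-> RUN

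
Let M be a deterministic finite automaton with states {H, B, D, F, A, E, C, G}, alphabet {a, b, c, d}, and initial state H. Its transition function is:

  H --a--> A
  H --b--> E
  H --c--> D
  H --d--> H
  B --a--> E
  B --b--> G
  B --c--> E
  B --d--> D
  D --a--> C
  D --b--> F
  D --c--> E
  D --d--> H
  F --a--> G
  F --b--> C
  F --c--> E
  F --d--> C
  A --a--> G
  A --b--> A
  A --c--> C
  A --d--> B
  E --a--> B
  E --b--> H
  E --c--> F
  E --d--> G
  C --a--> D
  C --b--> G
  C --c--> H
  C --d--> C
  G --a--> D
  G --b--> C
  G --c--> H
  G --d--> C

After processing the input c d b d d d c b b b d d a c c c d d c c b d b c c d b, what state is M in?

Trace: H -c-> D -d-> H -b-> E -d-> G -d-> C -d-> C -c-> H -b-> E -b-> H -b-> E -d-> G -d-> C -a-> D -c-> E -c-> F -c-> E -d-> G -d-> C -c-> H -c-> D -b-> F -d-> C -b-> G -c-> H -c-> D -d-> H -b-> E

E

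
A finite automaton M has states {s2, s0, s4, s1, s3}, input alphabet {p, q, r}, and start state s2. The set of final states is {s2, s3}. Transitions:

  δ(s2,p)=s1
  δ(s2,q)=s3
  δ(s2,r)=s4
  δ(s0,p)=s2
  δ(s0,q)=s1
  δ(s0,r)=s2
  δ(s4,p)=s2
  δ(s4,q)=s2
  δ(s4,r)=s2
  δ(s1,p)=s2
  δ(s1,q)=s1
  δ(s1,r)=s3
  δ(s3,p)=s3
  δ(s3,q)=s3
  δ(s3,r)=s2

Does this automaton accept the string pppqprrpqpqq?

Yes

s2 → s1 → s2 → s1 → s1 → s2 → s4 → s2 → s1 → s1 → s2 → s3 → s3
End state s3 is accepting.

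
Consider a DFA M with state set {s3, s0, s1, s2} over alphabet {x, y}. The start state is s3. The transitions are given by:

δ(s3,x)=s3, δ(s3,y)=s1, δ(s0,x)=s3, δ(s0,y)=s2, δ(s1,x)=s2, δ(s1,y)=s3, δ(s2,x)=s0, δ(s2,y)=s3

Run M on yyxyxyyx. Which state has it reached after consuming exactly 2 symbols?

s3 → s1 → s3
After 2 symbols: s3.

s3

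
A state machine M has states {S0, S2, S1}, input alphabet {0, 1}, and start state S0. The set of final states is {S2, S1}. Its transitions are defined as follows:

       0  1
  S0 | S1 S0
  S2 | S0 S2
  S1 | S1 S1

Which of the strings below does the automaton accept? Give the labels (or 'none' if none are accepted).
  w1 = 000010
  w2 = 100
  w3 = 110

w1, w2, w3

w1:
  start at S0
  read '0': S0 → S1
  read '0': S1 → S1
  read '0': S1 → S1
  read '0': S1 → S1
  read '1': S1 → S1
  read '0': S1 → S1
  end S1, accepted
w2:
  start at S0
  read '1': S0 → S0
  read '0': S0 → S1
  read '0': S1 → S1
  end S1, accepted
w3:
  start at S0
  read '1': S0 → S0
  read '1': S0 → S0
  read '0': S0 → S1
  end S1, accepted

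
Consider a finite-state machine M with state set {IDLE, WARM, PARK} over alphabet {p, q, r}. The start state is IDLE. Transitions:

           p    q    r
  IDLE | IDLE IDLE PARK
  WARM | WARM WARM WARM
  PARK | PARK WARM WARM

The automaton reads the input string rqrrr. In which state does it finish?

start at IDLE
read 'r': IDLE → PARK
read 'q': PARK → WARM
read 'r': WARM → WARM
read 'r': WARM → WARM
read 'r': WARM → WARM

WARM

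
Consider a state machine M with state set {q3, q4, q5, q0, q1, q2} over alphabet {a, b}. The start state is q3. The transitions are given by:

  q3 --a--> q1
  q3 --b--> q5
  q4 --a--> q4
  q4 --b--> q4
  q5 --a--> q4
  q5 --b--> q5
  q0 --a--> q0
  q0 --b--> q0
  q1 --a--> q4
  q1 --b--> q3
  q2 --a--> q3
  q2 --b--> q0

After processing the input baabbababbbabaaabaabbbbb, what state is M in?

q3 → q5 → q4 → q4 → q4 → q4 → q4 → q4 → q4 → q4 → q4 → q4 → q4 → q4 → q4 → q4 → q4 → q4 → q4 → q4 → q4 → q4 → q4 → q4 → q4

q4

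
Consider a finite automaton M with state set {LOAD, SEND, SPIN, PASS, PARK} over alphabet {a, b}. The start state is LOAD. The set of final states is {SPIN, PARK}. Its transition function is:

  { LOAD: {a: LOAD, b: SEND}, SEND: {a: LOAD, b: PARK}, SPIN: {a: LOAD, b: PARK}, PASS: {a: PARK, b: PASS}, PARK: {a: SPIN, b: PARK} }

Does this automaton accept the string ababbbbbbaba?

start at LOAD
read 'a': LOAD → LOAD
read 'b': LOAD → SEND
read 'a': SEND → LOAD
read 'b': LOAD → SEND
read 'b': SEND → PARK
read 'b': PARK → PARK
read 'b': PARK → PARK
read 'b': PARK → PARK
read 'b': PARK → PARK
read 'a': PARK → SPIN
read 'b': SPIN → PARK
read 'a': PARK → SPIN
End state SPIN is accepting.

Yes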